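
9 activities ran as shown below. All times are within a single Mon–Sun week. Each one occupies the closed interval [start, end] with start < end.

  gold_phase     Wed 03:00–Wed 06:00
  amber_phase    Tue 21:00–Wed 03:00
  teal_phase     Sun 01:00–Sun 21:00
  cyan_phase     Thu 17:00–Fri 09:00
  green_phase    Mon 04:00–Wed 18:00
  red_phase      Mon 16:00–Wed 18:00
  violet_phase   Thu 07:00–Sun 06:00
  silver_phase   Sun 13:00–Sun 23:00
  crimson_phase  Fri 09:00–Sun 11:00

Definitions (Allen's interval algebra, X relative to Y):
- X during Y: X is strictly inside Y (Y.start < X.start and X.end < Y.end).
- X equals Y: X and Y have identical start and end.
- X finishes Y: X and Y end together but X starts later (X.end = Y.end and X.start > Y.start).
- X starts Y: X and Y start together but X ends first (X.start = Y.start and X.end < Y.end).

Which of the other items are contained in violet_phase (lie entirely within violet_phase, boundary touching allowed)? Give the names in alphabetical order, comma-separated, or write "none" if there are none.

cyan_phase

Target violet_phase = [Thu 07:00, Sun 06:00].
amber_phase [Tue 21:00, Wed 03:00] → before → no.
crimson_phase [Fri 09:00, Sun 11:00] → overlapped-by → no.
cyan_phase [Thu 17:00, Fri 09:00] → during → yes.
gold_phase [Wed 03:00, Wed 06:00] → before → no.
green_phase [Mon 04:00, Wed 18:00] → before → no.
red_phase [Mon 16:00, Wed 18:00] → before → no.
silver_phase [Sun 13:00, Sun 23:00] → after → no.
teal_phase [Sun 01:00, Sun 21:00] → overlapped-by → no.
Result: cyan_phase.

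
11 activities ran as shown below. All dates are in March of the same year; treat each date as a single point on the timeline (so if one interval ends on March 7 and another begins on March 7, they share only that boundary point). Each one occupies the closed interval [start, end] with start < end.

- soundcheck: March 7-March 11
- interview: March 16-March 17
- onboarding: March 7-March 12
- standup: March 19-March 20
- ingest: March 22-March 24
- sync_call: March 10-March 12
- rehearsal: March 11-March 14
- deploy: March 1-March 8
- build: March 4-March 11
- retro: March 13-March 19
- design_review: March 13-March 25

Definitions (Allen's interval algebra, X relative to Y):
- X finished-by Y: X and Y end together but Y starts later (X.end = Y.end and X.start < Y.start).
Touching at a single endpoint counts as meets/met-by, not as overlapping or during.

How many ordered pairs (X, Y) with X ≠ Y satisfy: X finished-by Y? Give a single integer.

2

Checking all 110 ordered pairs for relation 'finished-by'; matching pairs in alphabetical order:
(build, soundcheck): build finished-by soundcheck ✓
(onboarding, sync_call): onboarding finished-by sync_call ✓
Count: 2.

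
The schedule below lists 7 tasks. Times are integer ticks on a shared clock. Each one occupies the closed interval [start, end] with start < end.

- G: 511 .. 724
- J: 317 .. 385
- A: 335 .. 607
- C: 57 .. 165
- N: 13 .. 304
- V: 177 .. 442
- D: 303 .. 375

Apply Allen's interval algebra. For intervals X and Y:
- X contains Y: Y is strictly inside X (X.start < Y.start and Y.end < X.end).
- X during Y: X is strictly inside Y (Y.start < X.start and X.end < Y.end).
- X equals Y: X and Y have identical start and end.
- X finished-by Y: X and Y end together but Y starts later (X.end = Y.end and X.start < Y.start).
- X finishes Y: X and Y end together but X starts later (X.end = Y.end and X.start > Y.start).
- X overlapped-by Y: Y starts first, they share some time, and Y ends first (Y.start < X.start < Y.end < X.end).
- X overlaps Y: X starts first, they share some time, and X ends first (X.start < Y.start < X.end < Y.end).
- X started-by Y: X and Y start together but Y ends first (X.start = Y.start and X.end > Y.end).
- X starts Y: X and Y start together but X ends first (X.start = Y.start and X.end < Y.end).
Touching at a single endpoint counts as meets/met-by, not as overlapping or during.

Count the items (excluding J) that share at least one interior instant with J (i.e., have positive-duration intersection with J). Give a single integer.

3

Target J = [317, 385].
A [335, 607] → overlapped-by → counts.
C [57, 165] → before → no.
D [303, 375] → overlaps → counts.
G [511, 724] → after → no.
N [13, 304] → before → no.
V [177, 442] → contains → counts.
Total: 3.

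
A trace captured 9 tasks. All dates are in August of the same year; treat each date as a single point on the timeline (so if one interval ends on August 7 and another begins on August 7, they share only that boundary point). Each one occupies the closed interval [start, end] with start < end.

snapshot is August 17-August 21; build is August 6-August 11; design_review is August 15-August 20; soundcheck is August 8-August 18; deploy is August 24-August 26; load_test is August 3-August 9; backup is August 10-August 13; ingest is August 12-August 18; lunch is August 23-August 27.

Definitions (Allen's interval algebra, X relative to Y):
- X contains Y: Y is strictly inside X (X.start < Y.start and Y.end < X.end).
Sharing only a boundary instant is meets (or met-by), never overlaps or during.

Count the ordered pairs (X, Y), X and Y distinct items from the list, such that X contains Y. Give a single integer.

Checking all 72 ordered pairs for relation 'contains'; matching pairs in alphabetical order:
(lunch, deploy): lunch contains deploy ✓
(soundcheck, backup): soundcheck contains backup ✓
Count: 2.

2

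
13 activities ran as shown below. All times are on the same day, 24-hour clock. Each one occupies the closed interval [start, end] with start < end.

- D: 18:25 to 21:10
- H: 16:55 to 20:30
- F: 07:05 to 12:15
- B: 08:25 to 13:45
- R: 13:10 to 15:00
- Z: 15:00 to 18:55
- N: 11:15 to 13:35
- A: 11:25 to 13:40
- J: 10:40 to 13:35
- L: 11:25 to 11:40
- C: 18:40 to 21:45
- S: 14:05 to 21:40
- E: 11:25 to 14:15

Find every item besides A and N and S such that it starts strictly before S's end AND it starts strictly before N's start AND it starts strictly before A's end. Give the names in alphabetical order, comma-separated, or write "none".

B, F, J

Conditions: its start is strictly before S's end (X.start < 21:40) AND its start is strictly before N's start (X.start < 11:15) AND its start is strictly before A's end (X.start < 13:40).
B: start 08:25 < 21:40? ✓; start 08:25 < 11:15? ✓; start 08:25 < 13:40? ✓ → yes.
C: start 18:40 < 21:40? ✓; start 18:40 < 11:15? ✗; start 18:40 < 13:40? ✗ → no.
D: start 18:25 < 21:40? ✓; start 18:25 < 11:15? ✗; start 18:25 < 13:40? ✗ → no.
E: start 11:25 < 21:40? ✓; start 11:25 < 11:15? ✗; start 11:25 < 13:40? ✓ → no.
F: start 07:05 < 21:40? ✓; start 07:05 < 11:15? ✓; start 07:05 < 13:40? ✓ → yes.
H: start 16:55 < 21:40? ✓; start 16:55 < 11:15? ✗; start 16:55 < 13:40? ✗ → no.
J: start 10:40 < 21:40? ✓; start 10:40 < 11:15? ✓; start 10:40 < 13:40? ✓ → yes.
L: start 11:25 < 21:40? ✓; start 11:25 < 11:15? ✗; start 11:25 < 13:40? ✓ → no.
R: start 13:10 < 21:40? ✓; start 13:10 < 11:15? ✗; start 13:10 < 13:40? ✓ → no.
Z: start 15:00 < 21:40? ✓; start 15:00 < 11:15? ✗; start 15:00 < 13:40? ✗ → no.
Result: B, F, J.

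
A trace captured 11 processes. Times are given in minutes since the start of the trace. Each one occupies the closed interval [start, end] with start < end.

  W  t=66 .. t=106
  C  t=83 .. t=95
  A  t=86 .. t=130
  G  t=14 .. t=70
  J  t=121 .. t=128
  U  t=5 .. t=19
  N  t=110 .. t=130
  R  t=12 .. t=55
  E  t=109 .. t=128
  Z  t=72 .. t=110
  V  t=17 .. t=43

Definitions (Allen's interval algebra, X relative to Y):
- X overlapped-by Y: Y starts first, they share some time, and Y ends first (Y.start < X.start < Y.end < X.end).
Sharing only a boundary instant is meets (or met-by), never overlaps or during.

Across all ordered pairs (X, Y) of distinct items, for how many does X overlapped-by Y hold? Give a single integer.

11

Checking all 110 ordered pairs for relation 'overlapped-by'; matching pairs in alphabetical order:
(A, C): A overlapped-by C ✓
(A, W): A overlapped-by W ✓
(A, Z): A overlapped-by Z ✓
(E, Z): E overlapped-by Z ✓
(G, R): G overlapped-by R ✓
(G, U): G overlapped-by U ✓
(N, E): N overlapped-by E ✓
(R, U): R overlapped-by U ✓
(V, U): V overlapped-by U ✓
(W, G): W overlapped-by G ✓
(Z, W): Z overlapped-by W ✓
Count: 11.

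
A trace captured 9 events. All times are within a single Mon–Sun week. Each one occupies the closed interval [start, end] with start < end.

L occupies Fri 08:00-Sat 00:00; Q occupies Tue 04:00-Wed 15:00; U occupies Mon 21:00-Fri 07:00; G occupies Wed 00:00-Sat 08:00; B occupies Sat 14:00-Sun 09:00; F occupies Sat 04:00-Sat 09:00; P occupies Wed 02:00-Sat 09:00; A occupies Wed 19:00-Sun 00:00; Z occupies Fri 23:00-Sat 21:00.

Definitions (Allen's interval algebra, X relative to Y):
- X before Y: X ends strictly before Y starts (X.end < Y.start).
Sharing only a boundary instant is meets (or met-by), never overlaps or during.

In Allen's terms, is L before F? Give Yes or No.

L = [Fri 08:00, Sat 00:00], F = [Sat 04:00, Sat 09:00].
Actual relation of L to F: before.
Asked whether 'before' holds → Yes.

Yes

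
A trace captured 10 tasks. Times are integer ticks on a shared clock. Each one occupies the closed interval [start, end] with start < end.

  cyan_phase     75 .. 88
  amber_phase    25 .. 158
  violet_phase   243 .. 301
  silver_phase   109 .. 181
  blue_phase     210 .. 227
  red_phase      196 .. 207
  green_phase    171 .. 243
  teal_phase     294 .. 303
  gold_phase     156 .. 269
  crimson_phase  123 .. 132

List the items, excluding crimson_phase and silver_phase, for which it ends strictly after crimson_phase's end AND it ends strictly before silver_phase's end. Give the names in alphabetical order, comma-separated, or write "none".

Conditions: its end is strictly after crimson_phase's end (X.end > 132) AND its end is strictly before silver_phase's end (X.end < 181).
amber_phase: end 158 > 132? ✓; end 158 < 181? ✓ → yes.
blue_phase: end 227 > 132? ✓; end 227 < 181? ✗ → no.
cyan_phase: end 88 > 132? ✗; end 88 < 181? ✓ → no.
gold_phase: end 269 > 132? ✓; end 269 < 181? ✗ → no.
green_phase: end 243 > 132? ✓; end 243 < 181? ✗ → no.
red_phase: end 207 > 132? ✓; end 207 < 181? ✗ → no.
teal_phase: end 303 > 132? ✓; end 303 < 181? ✗ → no.
violet_phase: end 301 > 132? ✓; end 301 < 181? ✗ → no.
Result: amber_phase.

amber_phase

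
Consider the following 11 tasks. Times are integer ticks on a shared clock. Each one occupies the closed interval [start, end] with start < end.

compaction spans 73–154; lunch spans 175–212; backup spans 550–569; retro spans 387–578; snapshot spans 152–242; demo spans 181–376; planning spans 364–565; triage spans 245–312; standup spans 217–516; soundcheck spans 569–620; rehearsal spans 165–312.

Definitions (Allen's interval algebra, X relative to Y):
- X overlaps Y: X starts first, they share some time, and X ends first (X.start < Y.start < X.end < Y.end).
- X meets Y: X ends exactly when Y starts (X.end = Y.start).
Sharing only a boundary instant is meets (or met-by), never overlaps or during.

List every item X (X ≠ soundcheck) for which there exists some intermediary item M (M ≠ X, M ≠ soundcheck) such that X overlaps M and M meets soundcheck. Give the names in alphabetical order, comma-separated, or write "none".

planning

Target soundcheck = [569, 620].
Intermediaries M with M meets soundcheck: backup.
Via backup — items with X overlaps backup: planning.
Union: planning.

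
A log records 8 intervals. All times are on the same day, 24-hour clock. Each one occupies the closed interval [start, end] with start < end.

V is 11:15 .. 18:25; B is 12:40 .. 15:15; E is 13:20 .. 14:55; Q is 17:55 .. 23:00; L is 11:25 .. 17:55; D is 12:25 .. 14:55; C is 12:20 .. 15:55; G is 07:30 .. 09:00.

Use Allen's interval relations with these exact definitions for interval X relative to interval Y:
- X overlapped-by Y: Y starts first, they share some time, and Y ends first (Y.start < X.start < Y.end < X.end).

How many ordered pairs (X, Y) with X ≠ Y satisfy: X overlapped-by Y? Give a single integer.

2

Checking all 56 ordered pairs for relation 'overlapped-by'; matching pairs in alphabetical order:
(B, D): B overlapped-by D ✓
(Q, V): Q overlapped-by V ✓
Count: 2.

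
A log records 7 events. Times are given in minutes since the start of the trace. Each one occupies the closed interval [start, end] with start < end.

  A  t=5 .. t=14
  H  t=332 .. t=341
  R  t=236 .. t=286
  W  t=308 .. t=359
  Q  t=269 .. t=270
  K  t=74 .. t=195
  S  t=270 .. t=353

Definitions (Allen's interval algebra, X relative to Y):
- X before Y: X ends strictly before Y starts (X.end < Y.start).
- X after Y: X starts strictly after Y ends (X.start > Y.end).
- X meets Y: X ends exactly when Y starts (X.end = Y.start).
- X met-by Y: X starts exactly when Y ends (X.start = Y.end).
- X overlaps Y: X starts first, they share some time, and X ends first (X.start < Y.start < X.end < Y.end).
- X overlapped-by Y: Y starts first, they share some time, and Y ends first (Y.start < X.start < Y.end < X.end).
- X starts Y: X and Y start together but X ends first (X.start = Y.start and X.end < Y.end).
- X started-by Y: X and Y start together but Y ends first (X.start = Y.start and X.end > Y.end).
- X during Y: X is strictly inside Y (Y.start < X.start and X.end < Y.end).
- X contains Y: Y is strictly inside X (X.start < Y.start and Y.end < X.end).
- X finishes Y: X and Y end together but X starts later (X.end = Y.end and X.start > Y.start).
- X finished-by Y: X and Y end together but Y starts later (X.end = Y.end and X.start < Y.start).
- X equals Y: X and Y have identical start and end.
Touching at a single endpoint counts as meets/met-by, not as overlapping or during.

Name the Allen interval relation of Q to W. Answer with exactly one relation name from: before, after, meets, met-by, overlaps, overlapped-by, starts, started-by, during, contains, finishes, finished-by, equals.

Q = [t=269, t=270]; W = [t=308, t=359].
Compare endpoints: Q.start < W.start, Q.start < W.end, Q.end < W.start, Q.end < W.end.
That pattern is 'before'.

before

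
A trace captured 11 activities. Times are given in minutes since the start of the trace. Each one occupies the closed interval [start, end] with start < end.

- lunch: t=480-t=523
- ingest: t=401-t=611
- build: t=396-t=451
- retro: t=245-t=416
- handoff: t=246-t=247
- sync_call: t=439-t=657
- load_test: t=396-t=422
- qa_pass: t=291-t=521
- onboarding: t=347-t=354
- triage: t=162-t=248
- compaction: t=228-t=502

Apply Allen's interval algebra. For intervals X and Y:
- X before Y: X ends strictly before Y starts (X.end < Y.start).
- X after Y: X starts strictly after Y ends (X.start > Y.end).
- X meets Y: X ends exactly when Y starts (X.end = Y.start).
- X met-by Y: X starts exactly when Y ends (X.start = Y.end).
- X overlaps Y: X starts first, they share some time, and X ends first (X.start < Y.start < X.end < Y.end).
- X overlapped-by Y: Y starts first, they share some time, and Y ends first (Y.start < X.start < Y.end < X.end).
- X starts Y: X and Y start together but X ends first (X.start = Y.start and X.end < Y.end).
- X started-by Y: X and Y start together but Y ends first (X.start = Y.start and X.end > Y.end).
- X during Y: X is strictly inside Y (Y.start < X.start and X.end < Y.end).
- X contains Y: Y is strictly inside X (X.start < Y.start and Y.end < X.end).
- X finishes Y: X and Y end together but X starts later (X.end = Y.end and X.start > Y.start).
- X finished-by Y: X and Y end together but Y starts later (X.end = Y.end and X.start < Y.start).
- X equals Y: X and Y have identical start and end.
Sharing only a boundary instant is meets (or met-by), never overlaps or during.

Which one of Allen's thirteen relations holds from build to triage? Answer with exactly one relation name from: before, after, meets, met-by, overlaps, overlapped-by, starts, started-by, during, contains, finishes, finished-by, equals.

after

build = [t=396, t=451]; triage = [t=162, t=248].
Compare endpoints: build.start > triage.start, build.start > triage.end, build.end > triage.start, build.end > triage.end.
That pattern is 'after'.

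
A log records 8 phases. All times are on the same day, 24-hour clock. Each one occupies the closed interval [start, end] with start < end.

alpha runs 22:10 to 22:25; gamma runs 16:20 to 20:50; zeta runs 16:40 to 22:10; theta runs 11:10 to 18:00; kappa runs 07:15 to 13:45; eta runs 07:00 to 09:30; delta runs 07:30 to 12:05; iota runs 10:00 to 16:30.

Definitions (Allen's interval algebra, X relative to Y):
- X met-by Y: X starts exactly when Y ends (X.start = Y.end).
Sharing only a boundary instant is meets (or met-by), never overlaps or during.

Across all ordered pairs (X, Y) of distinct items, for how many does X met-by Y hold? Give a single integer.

1

Checking all 56 ordered pairs for relation 'met-by'; matching pairs in alphabetical order:
(alpha, zeta): alpha met-by zeta ✓
Count: 1.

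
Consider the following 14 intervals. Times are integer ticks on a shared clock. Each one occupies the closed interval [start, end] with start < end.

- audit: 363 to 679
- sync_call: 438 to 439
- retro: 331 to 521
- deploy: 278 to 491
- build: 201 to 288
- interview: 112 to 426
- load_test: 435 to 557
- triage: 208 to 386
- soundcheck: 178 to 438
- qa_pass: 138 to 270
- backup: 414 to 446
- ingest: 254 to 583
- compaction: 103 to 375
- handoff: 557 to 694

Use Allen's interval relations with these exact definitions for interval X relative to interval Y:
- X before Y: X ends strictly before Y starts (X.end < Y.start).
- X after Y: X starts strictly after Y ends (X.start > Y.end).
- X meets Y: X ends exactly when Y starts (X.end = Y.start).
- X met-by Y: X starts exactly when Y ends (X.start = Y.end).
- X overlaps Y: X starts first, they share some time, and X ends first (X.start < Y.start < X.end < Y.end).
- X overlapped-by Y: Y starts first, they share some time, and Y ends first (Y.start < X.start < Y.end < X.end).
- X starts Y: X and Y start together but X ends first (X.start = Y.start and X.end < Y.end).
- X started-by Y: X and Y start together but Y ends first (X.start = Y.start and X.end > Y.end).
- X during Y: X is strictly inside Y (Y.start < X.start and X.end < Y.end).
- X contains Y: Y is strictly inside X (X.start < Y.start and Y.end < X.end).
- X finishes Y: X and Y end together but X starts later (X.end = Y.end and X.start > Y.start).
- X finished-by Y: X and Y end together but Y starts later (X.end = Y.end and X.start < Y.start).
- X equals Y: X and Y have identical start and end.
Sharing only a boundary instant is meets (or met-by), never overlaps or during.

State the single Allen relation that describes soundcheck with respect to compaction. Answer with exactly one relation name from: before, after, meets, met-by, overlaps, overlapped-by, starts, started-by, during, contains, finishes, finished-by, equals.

overlapped-by

soundcheck = [178, 438]; compaction = [103, 375].
Compare endpoints: soundcheck.start > compaction.start, soundcheck.start < compaction.end, soundcheck.end > compaction.start, soundcheck.end > compaction.end.
That pattern is 'overlapped-by'.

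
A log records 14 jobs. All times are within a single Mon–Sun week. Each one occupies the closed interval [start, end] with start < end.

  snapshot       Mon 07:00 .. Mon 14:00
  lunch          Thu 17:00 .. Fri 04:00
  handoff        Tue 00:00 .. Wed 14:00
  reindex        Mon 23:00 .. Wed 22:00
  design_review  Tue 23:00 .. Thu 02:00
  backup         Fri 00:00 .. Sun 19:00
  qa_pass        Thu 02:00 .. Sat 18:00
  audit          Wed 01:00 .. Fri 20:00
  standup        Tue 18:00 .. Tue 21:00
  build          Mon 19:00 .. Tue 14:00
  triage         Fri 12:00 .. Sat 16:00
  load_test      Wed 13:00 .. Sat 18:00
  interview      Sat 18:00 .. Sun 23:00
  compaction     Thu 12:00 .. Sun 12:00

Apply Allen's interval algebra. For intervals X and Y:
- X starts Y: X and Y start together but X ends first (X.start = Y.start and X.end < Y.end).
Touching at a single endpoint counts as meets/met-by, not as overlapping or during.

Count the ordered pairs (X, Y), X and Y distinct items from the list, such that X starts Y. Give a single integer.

Checking all 182 ordered pairs for relation 'starts'; matching pairs in alphabetical order:
No pair satisfies it.
Count: 0.

0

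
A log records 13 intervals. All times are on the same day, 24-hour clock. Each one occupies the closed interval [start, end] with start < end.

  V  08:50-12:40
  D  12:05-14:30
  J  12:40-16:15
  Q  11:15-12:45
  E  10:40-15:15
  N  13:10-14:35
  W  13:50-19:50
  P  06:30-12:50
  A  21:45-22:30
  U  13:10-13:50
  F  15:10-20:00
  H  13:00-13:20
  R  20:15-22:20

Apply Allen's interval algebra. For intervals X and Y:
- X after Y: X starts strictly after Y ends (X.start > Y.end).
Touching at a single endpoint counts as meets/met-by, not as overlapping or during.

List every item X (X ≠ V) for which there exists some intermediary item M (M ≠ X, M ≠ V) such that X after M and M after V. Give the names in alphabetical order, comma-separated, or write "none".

Target V = [08:50, 12:40].
Intermediaries M with M after V: A, F, H, N, R, U, W.
Via A — items with X after A: none.
Via F — items with X after F: A, R.
Via H — items with X after H: A, F, R, W.
Via N — items with X after N: A, F, R.
Via R — items with X after R: none.
Via U — items with X after U: A, F, R.
Via W — items with X after W: A, R.
Union: A, F, R, W.

A, F, R, W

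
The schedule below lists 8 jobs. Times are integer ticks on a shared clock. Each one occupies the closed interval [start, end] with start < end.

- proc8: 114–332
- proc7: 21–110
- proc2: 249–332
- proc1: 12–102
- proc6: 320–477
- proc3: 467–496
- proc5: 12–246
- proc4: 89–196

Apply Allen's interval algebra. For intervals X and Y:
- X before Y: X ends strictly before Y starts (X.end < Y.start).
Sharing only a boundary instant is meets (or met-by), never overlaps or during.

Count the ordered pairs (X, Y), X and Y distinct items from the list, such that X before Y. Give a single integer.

16

Checking all 56 ordered pairs for relation 'before'; matching pairs in alphabetical order:
(proc1, proc2): proc1 before proc2 ✓
(proc1, proc3): proc1 before proc3 ✓
(proc1, proc6): proc1 before proc6 ✓
(proc1, proc8): proc1 before proc8 ✓
(proc2, proc3): proc2 before proc3 ✓
(proc4, proc2): proc4 before proc2 ✓
(proc4, proc3): proc4 before proc3 ✓
(proc4, proc6): proc4 before proc6 ✓
(proc5, proc2): proc5 before proc2 ✓
(proc5, proc3): proc5 before proc3 ✓
(proc5, proc6): proc5 before proc6 ✓
(proc7, proc2): proc7 before proc2 ✓
(proc7, proc3): proc7 before proc3 ✓
(proc7, proc6): proc7 before proc6 ✓
(proc7, proc8): proc7 before proc8 ✓
(proc8, proc3): proc8 before proc3 ✓
Count: 16.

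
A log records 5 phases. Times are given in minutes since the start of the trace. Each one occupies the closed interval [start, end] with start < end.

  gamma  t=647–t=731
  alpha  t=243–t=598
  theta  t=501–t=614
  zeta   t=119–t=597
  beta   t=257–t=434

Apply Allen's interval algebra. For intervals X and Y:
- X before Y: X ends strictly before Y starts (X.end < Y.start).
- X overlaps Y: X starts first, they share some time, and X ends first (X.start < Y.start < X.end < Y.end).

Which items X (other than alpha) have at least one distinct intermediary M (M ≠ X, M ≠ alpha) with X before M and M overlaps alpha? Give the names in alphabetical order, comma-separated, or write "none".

Target alpha = [t=243, t=598].
Intermediaries M with M overlaps alpha: zeta.
Via zeta — items with X before zeta: none.
Union: none.

none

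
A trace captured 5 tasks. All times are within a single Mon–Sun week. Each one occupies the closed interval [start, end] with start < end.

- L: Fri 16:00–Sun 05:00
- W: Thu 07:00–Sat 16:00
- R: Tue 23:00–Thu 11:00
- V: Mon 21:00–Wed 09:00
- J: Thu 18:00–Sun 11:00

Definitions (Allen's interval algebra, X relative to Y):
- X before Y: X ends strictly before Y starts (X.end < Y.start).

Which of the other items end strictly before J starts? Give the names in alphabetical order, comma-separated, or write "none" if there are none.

Target J = [Thu 18:00, Sun 11:00].
L [Fri 16:00, Sun 05:00] → during → no.
R [Tue 23:00, Thu 11:00] → before → yes.
V [Mon 21:00, Wed 09:00] → before → yes.
W [Thu 07:00, Sat 16:00] → overlaps → no.
Result: R, V.

R, V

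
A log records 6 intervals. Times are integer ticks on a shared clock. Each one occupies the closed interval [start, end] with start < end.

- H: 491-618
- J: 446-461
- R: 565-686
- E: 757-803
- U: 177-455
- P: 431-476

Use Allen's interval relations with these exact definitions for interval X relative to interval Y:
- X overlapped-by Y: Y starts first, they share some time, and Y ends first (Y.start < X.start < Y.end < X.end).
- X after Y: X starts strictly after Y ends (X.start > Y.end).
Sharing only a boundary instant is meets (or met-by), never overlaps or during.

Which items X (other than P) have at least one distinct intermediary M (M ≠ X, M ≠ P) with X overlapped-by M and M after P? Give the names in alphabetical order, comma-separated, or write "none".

Target P = [431, 476].
Intermediaries M with M after P: E, H, R.
Via E — items with X overlapped-by E: none.
Via H — items with X overlapped-by H: R.
Via R — items with X overlapped-by R: none.
Union: R.

R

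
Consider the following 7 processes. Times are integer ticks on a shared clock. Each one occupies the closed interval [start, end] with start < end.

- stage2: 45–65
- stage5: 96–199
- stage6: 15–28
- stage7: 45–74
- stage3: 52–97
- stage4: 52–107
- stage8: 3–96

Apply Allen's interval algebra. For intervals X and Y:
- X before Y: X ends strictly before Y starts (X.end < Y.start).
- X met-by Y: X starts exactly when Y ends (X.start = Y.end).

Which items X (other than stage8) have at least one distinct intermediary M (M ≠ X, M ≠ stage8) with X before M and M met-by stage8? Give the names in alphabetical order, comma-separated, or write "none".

stage2, stage6, stage7

Target stage8 = [3, 96].
Intermediaries M with M met-by stage8: stage5.
Via stage5 — items with X before stage5: stage2, stage6, stage7.
Union: stage2, stage6, stage7.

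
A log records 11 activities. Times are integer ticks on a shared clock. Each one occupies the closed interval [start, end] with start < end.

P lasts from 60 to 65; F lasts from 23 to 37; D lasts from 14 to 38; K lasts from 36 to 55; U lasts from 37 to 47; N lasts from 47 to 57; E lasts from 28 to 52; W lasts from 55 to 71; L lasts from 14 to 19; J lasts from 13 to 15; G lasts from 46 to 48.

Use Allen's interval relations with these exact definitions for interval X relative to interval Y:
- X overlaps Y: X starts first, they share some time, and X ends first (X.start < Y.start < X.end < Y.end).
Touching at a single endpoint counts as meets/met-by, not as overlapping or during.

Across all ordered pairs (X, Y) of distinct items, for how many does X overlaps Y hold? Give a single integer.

13

Checking all 110 ordered pairs for relation 'overlaps'; matching pairs in alphabetical order:
(D, E): D overlaps E ✓
(D, K): D overlaps K ✓
(D, U): D overlaps U ✓
(E, K): E overlaps K ✓
(E, N): E overlaps N ✓
(F, E): F overlaps E ✓
(F, K): F overlaps K ✓
(G, N): G overlaps N ✓
(J, D): J overlaps D ✓
(J, L): J overlaps L ✓
(K, N): K overlaps N ✓
(N, W): N overlaps W ✓
(U, G): U overlaps G ✓
Count: 13.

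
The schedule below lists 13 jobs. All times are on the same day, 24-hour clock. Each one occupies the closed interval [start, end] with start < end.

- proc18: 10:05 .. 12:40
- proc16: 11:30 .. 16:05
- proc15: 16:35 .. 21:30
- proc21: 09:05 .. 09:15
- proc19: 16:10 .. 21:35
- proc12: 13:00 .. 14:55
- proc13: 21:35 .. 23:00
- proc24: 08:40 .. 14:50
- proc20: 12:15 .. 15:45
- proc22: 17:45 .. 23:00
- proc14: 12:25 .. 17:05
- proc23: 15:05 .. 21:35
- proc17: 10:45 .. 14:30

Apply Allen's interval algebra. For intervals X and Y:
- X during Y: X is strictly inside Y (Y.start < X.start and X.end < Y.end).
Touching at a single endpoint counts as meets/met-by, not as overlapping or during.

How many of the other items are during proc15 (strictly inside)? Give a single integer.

0

Target proc15 = [16:35, 21:30].
proc12 [13:00, 14:55] → before → no.
proc13 [21:35, 23:00] → after → no.
proc14 [12:25, 17:05] → overlaps → no.
proc16 [11:30, 16:05] → before → no.
proc17 [10:45, 14:30] → before → no.
proc18 [10:05, 12:40] → before → no.
proc19 [16:10, 21:35] → contains → no.
proc20 [12:15, 15:45] → before → no.
proc21 [09:05, 09:15] → before → no.
proc22 [17:45, 23:00] → overlapped-by → no.
proc23 [15:05, 21:35] → contains → no.
proc24 [08:40, 14:50] → before → no.
Total: 0.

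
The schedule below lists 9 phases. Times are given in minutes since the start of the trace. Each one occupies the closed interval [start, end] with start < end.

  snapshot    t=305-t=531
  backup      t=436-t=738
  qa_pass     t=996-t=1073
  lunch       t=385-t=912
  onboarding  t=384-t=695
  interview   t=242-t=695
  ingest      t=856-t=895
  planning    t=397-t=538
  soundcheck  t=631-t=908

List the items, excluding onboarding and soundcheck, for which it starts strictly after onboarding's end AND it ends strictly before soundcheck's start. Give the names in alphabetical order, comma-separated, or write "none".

Conditions: its start is strictly after onboarding's end (X.start > t=695) AND its end is strictly before soundcheck's start (X.end < t=631).
backup: start t=436 > t=695? ✗; end t=738 < t=631? ✗ → no.
ingest: start t=856 > t=695? ✓; end t=895 < t=631? ✗ → no.
interview: start t=242 > t=695? ✗; end t=695 < t=631? ✗ → no.
lunch: start t=385 > t=695? ✗; end t=912 < t=631? ✗ → no.
planning: start t=397 > t=695? ✗; end t=538 < t=631? ✓ → no.
qa_pass: start t=996 > t=695? ✓; end t=1073 < t=631? ✗ → no.
snapshot: start t=305 > t=695? ✗; end t=531 < t=631? ✓ → no.
Result: none.

none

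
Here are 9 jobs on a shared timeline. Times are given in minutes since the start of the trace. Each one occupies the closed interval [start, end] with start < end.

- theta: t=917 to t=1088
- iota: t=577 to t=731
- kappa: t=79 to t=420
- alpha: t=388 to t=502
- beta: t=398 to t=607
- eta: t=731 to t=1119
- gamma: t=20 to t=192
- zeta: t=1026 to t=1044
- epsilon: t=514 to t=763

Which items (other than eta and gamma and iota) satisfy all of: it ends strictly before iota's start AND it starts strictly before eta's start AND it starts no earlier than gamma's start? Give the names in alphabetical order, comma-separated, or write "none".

Conditions: its end is strictly before iota's start (X.end < t=577) AND its start is strictly before eta's start (X.start < t=731) AND its start is no earlier than gamma's start (X.start >= t=20).
alpha: end t=502 < t=577? ✓; start t=388 < t=731? ✓; start t=388 >= t=20? ✓ → yes.
beta: end t=607 < t=577? ✗; start t=398 < t=731? ✓; start t=398 >= t=20? ✓ → no.
epsilon: end t=763 < t=577? ✗; start t=514 < t=731? ✓; start t=514 >= t=20? ✓ → no.
kappa: end t=420 < t=577? ✓; start t=79 < t=731? ✓; start t=79 >= t=20? ✓ → yes.
theta: end t=1088 < t=577? ✗; start t=917 < t=731? ✗; start t=917 >= t=20? ✓ → no.
zeta: end t=1044 < t=577? ✗; start t=1026 < t=731? ✗; start t=1026 >= t=20? ✓ → no.
Result: alpha, kappa.

alpha, kappa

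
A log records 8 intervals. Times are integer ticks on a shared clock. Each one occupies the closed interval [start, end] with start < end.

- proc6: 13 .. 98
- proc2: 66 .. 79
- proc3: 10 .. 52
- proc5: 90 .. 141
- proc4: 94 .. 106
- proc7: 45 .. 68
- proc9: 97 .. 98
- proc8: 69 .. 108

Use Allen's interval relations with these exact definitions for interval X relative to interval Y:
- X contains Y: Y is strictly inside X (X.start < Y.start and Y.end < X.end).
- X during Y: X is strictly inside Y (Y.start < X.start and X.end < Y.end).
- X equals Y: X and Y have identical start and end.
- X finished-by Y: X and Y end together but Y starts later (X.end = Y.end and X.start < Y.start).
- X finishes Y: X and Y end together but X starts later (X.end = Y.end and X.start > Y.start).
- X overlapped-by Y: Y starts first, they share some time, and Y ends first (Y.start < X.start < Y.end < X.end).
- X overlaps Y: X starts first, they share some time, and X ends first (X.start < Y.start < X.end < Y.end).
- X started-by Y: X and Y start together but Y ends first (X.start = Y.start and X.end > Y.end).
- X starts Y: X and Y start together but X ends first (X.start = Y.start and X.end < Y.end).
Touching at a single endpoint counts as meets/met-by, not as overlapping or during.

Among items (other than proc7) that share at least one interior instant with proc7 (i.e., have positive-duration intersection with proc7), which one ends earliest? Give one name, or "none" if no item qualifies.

proc3

Target proc7 = [45, 68].
proc2 [66, 79] → overlapped-by → candidate.
proc3 [10, 52] → overlaps → candidate.
proc4 [94, 106] → after → excluded.
proc5 [90, 141] → after → excluded.
proc6 [13, 98] → contains → candidate.
proc8 [69, 108] → after → excluded.
proc9 [97, 98] → after → excluded.
Among candidates, earliest end is 52 → proc3.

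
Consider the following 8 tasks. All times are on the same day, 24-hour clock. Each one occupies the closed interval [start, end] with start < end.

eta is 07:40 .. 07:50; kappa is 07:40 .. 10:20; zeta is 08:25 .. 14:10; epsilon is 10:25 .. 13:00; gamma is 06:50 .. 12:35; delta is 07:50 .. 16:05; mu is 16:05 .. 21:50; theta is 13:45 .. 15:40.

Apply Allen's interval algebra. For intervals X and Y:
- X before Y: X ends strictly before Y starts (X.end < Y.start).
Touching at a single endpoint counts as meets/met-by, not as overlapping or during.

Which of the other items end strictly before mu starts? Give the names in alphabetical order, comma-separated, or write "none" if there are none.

epsilon, eta, gamma, kappa, theta, zeta

Target mu = [16:05, 21:50].
delta [07:50, 16:05] → meets → no.
epsilon [10:25, 13:00] → before → yes.
eta [07:40, 07:50] → before → yes.
gamma [06:50, 12:35] → before → yes.
kappa [07:40, 10:20] → before → yes.
theta [13:45, 15:40] → before → yes.
zeta [08:25, 14:10] → before → yes.
Result: epsilon, eta, gamma, kappa, theta, zeta.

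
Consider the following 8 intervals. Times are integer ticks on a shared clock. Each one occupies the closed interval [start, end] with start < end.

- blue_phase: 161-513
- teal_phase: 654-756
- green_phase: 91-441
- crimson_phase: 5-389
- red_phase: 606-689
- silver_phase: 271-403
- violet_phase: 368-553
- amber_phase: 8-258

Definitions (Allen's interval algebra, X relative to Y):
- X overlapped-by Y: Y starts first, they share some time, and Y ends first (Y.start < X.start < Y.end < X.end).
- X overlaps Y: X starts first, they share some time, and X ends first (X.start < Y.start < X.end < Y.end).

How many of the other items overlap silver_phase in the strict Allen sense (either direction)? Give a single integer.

2

Target silver_phase = [271, 403].
amber_phase [8, 258] → before → no.
blue_phase [161, 513] → contains → no.
crimson_phase [5, 389] → overlaps → counts.
green_phase [91, 441] → contains → no.
red_phase [606, 689] → after → no.
teal_phase [654, 756] → after → no.
violet_phase [368, 553] → overlapped-by → counts.
Total: 2.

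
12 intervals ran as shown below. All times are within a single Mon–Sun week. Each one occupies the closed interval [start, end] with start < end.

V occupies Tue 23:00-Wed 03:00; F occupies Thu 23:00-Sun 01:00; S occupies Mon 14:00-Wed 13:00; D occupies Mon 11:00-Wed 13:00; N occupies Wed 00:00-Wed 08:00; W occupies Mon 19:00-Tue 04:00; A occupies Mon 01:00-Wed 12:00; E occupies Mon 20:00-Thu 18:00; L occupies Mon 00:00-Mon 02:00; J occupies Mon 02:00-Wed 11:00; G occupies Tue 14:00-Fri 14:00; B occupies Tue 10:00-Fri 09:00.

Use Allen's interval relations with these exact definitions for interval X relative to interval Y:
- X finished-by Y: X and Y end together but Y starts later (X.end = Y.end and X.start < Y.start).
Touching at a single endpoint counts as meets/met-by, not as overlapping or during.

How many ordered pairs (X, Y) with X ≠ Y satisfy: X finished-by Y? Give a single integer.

1

Checking all 132 ordered pairs for relation 'finished-by'; matching pairs in alphabetical order:
(D, S): D finished-by S ✓
Count: 1.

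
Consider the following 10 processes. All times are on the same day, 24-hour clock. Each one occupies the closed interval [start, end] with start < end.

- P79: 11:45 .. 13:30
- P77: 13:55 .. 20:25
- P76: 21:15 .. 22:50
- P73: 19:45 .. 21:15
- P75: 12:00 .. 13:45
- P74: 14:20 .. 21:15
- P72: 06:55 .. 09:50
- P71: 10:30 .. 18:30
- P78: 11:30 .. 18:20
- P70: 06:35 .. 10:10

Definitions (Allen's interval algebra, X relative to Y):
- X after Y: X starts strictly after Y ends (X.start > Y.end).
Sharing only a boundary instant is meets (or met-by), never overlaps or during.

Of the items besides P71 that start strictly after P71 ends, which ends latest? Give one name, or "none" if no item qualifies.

P76

Target P71 = [10:30, 18:30].
P70 [06:35, 10:10] → before → excluded.
P72 [06:55, 09:50] → before → excluded.
P73 [19:45, 21:15] → after → candidate.
P74 [14:20, 21:15] → overlapped-by → excluded.
P75 [12:00, 13:45] → during → excluded.
P76 [21:15, 22:50] → after → candidate.
P77 [13:55, 20:25] → overlapped-by → excluded.
P78 [11:30, 18:20] → during → excluded.
P79 [11:45, 13:30] → during → excluded.
Among candidates, latest end is 22:50 → P76.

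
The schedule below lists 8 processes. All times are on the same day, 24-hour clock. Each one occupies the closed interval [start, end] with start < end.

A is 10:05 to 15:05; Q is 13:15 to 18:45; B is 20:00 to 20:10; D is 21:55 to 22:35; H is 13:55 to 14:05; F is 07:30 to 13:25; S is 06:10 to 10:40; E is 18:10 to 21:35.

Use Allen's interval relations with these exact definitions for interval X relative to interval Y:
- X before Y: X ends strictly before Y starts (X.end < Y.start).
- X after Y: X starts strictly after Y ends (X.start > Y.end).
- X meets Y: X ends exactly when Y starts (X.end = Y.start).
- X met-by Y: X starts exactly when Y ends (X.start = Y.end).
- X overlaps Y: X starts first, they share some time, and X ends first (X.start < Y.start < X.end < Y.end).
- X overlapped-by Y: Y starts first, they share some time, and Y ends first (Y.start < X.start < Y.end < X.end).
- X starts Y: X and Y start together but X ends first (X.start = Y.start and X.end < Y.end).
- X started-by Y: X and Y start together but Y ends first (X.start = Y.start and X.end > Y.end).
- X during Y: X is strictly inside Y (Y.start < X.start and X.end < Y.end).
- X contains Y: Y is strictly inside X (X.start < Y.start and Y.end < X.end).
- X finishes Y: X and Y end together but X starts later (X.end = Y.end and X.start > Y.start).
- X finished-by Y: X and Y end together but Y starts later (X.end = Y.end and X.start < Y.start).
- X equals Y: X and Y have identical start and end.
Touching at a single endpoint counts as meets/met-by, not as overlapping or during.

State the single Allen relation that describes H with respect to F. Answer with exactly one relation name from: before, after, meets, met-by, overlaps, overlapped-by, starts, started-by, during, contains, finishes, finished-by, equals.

after

H = [13:55, 14:05]; F = [07:30, 13:25].
Compare endpoints: H.start > F.start, H.start > F.end, H.end > F.start, H.end > F.end.
That pattern is 'after'.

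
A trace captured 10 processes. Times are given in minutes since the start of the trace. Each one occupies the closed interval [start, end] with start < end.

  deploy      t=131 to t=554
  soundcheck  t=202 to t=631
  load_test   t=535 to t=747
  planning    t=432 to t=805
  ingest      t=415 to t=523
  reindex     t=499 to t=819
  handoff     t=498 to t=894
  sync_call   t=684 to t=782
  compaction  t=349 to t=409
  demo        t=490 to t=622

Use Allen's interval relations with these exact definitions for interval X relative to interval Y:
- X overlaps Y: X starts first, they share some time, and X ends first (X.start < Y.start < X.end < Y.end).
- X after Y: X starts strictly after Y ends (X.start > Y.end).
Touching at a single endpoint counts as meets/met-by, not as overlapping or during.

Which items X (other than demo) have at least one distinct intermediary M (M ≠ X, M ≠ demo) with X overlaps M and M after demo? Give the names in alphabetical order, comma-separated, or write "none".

load_test

Target demo = [t=490, t=622].
Intermediaries M with M after demo: sync_call.
Via sync_call — items with X overlaps sync_call: load_test.
Union: load_test.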